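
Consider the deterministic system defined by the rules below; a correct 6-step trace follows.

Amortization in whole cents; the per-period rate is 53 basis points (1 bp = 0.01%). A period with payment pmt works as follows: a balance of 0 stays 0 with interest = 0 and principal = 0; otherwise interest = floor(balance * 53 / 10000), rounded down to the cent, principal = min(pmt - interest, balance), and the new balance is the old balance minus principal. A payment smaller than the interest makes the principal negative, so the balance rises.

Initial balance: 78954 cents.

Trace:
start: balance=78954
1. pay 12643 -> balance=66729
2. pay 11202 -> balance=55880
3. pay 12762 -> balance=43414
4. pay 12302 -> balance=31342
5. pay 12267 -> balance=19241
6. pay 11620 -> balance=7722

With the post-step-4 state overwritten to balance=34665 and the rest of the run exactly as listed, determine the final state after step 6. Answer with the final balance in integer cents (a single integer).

11080

state after step 4 := balance=34665
5. pay 12267 -> balance=22581
6. pay 11620 -> balance=11080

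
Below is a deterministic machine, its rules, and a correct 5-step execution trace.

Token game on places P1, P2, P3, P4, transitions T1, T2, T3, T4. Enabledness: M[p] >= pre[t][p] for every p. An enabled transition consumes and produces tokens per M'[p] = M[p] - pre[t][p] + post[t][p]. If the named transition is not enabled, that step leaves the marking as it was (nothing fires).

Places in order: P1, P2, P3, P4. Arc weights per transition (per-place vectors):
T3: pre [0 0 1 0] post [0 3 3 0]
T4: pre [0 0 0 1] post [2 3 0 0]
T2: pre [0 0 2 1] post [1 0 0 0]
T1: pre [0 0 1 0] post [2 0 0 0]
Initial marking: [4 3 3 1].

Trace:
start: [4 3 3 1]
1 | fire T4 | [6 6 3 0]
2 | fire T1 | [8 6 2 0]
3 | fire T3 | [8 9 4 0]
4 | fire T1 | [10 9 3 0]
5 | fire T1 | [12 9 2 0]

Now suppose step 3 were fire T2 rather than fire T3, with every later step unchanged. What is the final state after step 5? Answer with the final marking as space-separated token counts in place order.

(re-executing from step 3 with the substitution; state before step 3: [8 6 2 0])
3 | fire T2 | [8 6 2 0]
4 | fire T1 | [10 6 1 0]
5 | fire T1 | [12 6 0 0]

12 6 0 0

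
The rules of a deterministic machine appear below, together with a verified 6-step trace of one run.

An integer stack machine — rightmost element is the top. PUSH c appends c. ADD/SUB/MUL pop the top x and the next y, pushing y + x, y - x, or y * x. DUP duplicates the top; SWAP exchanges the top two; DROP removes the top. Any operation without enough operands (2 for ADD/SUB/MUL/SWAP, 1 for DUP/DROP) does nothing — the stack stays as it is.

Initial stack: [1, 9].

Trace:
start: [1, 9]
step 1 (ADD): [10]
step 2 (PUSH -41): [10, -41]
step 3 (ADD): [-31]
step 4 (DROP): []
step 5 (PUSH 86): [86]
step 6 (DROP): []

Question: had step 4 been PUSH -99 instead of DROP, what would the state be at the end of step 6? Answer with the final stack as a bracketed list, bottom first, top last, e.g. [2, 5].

[-31, -99]

(re-executing from step 4 with the substitution; state before step 4: [-31])
step 4 (PUSH -99): [-31, -99]
step 5 (PUSH 86): [-31, -99, 86]
step 6 (DROP): [-31, -99]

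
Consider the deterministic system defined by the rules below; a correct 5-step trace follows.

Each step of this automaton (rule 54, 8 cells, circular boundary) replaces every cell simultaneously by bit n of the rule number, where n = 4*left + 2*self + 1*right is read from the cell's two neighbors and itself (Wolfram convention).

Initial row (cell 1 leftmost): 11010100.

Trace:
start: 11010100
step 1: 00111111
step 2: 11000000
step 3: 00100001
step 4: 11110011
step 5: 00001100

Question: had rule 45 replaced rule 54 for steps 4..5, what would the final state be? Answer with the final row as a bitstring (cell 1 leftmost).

00111011

(re-executing steps 4..5 under rule 45; state before step 4: 00100001)
step 4: 00101101
step 5: 00111011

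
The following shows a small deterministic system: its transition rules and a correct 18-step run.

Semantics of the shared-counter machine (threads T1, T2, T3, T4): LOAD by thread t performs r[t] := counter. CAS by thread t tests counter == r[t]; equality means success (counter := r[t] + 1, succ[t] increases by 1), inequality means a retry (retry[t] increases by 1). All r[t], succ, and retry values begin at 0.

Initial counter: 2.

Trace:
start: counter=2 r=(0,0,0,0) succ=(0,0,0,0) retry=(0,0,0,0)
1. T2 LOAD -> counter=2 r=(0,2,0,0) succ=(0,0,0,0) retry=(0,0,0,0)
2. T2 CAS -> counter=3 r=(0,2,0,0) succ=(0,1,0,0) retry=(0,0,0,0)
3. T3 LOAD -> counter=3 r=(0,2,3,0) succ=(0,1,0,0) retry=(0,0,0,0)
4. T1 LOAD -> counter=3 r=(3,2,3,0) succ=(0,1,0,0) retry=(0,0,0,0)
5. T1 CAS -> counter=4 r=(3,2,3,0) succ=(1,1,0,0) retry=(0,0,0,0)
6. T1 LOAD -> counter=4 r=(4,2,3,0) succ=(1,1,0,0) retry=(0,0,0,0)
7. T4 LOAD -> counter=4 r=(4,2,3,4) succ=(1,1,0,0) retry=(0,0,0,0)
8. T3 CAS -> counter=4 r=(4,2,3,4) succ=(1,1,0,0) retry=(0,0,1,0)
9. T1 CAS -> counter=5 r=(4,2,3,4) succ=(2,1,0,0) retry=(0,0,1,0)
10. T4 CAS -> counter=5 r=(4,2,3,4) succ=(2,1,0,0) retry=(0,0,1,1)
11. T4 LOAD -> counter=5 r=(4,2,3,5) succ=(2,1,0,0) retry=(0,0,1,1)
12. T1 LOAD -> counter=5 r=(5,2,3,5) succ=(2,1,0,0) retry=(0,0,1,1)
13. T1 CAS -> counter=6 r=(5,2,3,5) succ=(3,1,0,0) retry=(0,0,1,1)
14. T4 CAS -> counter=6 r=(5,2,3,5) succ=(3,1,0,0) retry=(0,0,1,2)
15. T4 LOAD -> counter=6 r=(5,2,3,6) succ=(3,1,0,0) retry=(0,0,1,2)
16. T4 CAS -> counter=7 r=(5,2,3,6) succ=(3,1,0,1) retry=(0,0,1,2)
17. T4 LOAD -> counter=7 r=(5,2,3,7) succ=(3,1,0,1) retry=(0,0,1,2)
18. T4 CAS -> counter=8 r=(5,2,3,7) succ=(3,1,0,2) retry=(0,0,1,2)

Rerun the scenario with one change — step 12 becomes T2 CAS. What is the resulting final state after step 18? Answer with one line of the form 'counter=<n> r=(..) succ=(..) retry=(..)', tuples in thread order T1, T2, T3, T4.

(re-executing from step 12 with the substitution; state before step 12: counter=5 r=(4,2,3,5) succ=(2,1,0,0) retry=(0,0,1,1))
12. T2 CAS -> counter=5 r=(4,2,3,5) succ=(2,1,0,0) retry=(0,1,1,1)
13. T1 CAS -> counter=5 r=(4,2,3,5) succ=(2,1,0,0) retry=(1,1,1,1)
14. T4 CAS -> counter=6 r=(4,2,3,5) succ=(2,1,0,1) retry=(1,1,1,1)
15. T4 LOAD -> counter=6 r=(4,2,3,6) succ=(2,1,0,1) retry=(1,1,1,1)
16. T4 CAS -> counter=7 r=(4,2,3,6) succ=(2,1,0,2) retry=(1,1,1,1)
17. T4 LOAD -> counter=7 r=(4,2,3,7) succ=(2,1,0,2) retry=(1,1,1,1)
18. T4 CAS -> counter=8 r=(4,2,3,7) succ=(2,1,0,3) retry=(1,1,1,1)

counter=8 r=(4,2,3,7) succ=(2,1,0,3) retry=(1,1,1,1)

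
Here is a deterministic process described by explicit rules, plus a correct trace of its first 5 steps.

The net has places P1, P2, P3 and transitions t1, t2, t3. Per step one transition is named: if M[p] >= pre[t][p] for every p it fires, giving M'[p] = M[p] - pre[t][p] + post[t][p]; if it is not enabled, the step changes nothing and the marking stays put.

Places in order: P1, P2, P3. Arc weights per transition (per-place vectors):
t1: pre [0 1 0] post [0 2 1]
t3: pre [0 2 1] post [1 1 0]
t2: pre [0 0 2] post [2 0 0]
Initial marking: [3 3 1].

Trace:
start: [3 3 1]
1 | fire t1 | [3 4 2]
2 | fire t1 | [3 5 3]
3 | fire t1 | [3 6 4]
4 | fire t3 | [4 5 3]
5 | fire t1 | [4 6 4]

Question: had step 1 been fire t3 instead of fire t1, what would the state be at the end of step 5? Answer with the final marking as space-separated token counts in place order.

5 4 2

(re-executing from step 1 with the substitution; state before step 1: [3 3 1])
1 | fire t3 | [4 2 0]
2 | fire t1 | [4 3 1]
3 | fire t1 | [4 4 2]
4 | fire t3 | [5 3 1]
5 | fire t1 | [5 4 2]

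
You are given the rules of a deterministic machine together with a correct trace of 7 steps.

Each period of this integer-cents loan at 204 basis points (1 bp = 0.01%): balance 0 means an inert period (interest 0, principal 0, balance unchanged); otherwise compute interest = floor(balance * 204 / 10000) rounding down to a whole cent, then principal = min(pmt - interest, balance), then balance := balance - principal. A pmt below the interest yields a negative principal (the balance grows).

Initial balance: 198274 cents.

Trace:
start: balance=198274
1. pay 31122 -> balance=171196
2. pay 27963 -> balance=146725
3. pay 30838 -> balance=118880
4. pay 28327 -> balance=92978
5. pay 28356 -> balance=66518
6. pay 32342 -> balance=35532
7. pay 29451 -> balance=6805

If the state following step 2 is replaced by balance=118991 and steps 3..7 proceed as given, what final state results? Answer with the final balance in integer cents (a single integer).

state after step 2 := balance=118991
3. pay 30838 -> balance=90580
4. pay 28327 -> balance=64100
5. pay 28356 -> balance=37051
6. pay 32342 -> balance=5464
7. pay 29451 -> balance=0

0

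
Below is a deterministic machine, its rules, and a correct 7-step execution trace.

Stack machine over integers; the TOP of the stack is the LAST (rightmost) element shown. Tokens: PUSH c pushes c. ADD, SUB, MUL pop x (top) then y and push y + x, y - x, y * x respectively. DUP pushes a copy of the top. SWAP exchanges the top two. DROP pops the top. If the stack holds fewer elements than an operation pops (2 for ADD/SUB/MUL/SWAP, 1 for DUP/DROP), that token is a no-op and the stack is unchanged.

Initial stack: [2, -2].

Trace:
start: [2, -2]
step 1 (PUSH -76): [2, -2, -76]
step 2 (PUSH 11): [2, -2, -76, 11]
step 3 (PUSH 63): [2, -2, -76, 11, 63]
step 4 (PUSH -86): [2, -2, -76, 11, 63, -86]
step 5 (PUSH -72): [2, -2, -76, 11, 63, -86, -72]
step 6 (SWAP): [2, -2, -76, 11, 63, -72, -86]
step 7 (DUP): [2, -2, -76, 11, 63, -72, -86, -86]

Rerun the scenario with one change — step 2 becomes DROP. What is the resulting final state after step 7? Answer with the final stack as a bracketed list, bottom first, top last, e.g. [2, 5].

(re-executing from step 2 with the substitution; state before step 2: [2, -2, -76])
step 2 (DROP): [2, -2]
step 3 (PUSH 63): [2, -2, 63]
step 4 (PUSH -86): [2, -2, 63, -86]
step 5 (PUSH -72): [2, -2, 63, -86, -72]
step 6 (SWAP): [2, -2, 63, -72, -86]
step 7 (DUP): [2, -2, 63, -72, -86, -86]

[2, -2, 63, -72, -86, -86]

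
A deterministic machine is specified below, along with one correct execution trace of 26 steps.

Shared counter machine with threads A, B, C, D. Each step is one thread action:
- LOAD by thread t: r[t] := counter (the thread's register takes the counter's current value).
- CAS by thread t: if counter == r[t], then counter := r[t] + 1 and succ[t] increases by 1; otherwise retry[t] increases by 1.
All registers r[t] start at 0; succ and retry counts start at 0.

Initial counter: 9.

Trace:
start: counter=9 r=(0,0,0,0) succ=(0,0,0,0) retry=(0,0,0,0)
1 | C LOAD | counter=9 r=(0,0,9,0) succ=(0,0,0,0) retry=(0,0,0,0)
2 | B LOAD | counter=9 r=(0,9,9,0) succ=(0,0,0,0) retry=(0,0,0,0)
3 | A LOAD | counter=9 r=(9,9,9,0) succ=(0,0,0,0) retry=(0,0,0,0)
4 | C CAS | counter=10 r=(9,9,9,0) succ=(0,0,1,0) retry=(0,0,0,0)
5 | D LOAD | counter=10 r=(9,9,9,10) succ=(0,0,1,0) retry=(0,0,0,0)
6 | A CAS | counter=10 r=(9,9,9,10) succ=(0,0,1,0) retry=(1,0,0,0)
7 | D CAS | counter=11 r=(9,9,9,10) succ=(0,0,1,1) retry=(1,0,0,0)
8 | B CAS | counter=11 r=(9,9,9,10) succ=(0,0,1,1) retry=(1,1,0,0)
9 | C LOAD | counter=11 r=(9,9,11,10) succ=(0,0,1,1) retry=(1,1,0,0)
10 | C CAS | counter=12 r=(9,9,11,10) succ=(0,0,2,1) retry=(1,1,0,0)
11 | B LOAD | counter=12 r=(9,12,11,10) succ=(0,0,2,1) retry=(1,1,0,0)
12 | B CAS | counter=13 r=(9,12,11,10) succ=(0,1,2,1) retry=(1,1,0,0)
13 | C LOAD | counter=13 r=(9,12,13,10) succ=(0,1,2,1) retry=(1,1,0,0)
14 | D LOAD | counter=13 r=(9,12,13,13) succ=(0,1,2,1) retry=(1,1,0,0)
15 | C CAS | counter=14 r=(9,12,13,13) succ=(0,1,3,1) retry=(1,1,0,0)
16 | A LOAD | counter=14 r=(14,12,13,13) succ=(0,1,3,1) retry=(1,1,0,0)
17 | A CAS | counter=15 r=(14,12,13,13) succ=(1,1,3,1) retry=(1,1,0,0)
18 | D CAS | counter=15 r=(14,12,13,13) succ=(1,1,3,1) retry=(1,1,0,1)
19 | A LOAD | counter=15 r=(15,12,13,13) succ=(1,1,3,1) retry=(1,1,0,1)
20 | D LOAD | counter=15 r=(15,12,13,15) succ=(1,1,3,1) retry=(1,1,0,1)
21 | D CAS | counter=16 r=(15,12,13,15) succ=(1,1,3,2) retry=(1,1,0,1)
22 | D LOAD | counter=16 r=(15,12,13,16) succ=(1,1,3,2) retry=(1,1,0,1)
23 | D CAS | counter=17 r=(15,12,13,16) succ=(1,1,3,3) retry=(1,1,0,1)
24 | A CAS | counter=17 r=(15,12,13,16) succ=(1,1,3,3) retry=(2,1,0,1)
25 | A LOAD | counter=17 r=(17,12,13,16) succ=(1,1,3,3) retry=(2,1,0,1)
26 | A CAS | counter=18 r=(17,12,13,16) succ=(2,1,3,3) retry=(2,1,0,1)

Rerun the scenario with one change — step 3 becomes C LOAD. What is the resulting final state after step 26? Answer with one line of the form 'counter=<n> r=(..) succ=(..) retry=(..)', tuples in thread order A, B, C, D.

counter=18 r=(17,12,13,16) succ=(2,1,3,3) retry=(2,1,0,1)

(re-executing from step 3 with the substitution; state before step 3: counter=9 r=(0,9,9,0) succ=(0,0,0,0) retry=(0,0,0,0))
3 | C LOAD | counter=9 r=(0,9,9,0) succ=(0,0,0,0) retry=(0,0,0,0)
4 | C CAS | counter=10 r=(0,9,9,0) succ=(0,0,1,0) retry=(0,0,0,0)
5 | D LOAD | counter=10 r=(0,9,9,10) succ=(0,0,1,0) retry=(0,0,0,0)
6 | A CAS | counter=10 r=(0,9,9,10) succ=(0,0,1,0) retry=(1,0,0,0)
7 | D CAS | counter=11 r=(0,9,9,10) succ=(0,0,1,1) retry=(1,0,0,0)
8 | B CAS | counter=11 r=(0,9,9,10) succ=(0,0,1,1) retry=(1,1,0,0)
9 | C LOAD | counter=11 r=(0,9,11,10) succ=(0,0,1,1) retry=(1,1,0,0)
10 | C CAS | counter=12 r=(0,9,11,10) succ=(0,0,2,1) retry=(1,1,0,0)
11 | B LOAD | counter=12 r=(0,12,11,10) succ=(0,0,2,1) retry=(1,1,0,0)
12 | B CAS | counter=13 r=(0,12,11,10) succ=(0,1,2,1) retry=(1,1,0,0)
13 | C LOAD | counter=13 r=(0,12,13,10) succ=(0,1,2,1) retry=(1,1,0,0)
14 | D LOAD | counter=13 r=(0,12,13,13) succ=(0,1,2,1) retry=(1,1,0,0)
15 | C CAS | counter=14 r=(0,12,13,13) succ=(0,1,3,1) retry=(1,1,0,0)
16 | A LOAD | counter=14 r=(14,12,13,13) succ=(0,1,3,1) retry=(1,1,0,0)
17 | A CAS | counter=15 r=(14,12,13,13) succ=(1,1,3,1) retry=(1,1,0,0)
18 | D CAS | counter=15 r=(14,12,13,13) succ=(1,1,3,1) retry=(1,1,0,1)
19 | A LOAD | counter=15 r=(15,12,13,13) succ=(1,1,3,1) retry=(1,1,0,1)
20 | D LOAD | counter=15 r=(15,12,13,15) succ=(1,1,3,1) retry=(1,1,0,1)
21 | D CAS | counter=16 r=(15,12,13,15) succ=(1,1,3,2) retry=(1,1,0,1)
22 | D LOAD | counter=16 r=(15,12,13,16) succ=(1,1,3,2) retry=(1,1,0,1)
23 | D CAS | counter=17 r=(15,12,13,16) succ=(1,1,3,3) retry=(1,1,0,1)
24 | A CAS | counter=17 r=(15,12,13,16) succ=(1,1,3,3) retry=(2,1,0,1)
25 | A LOAD | counter=17 r=(17,12,13,16) succ=(1,1,3,3) retry=(2,1,0,1)
26 | A CAS | counter=18 r=(17,12,13,16) succ=(2,1,3,3) retry=(2,1,0,1)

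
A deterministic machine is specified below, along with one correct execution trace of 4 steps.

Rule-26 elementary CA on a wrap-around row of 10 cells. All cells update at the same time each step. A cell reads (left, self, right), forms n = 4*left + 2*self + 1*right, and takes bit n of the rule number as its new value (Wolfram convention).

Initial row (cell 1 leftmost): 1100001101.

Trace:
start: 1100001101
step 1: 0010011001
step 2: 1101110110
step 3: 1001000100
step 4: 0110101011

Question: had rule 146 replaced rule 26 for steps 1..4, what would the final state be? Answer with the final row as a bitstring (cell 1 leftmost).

0001001000

(re-executing steps 1..4 under rule 146; state before step 1: 1100001101)
step 1: 1010010000
step 2: 0001101001
step 3: 1010000110
step 4: 0001001000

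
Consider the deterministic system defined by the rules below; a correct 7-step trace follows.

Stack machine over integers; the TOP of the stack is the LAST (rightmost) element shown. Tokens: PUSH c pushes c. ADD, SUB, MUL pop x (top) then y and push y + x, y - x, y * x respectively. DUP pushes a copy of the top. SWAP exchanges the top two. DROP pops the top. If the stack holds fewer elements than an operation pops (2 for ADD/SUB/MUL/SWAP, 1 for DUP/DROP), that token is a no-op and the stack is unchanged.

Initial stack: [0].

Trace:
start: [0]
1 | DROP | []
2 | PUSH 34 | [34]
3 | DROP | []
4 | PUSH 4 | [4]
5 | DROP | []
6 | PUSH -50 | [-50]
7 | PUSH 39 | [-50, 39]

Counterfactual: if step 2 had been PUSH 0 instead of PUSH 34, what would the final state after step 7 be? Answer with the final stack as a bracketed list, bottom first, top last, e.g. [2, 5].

[-50, 39]

(re-executing from step 2 with the substitution; state before step 2: [])
2 | PUSH 0 | [0]
3 | DROP | []
4 | PUSH 4 | [4]
5 | DROP | []
6 | PUSH -50 | [-50]
7 | PUSH 39 | [-50, 39]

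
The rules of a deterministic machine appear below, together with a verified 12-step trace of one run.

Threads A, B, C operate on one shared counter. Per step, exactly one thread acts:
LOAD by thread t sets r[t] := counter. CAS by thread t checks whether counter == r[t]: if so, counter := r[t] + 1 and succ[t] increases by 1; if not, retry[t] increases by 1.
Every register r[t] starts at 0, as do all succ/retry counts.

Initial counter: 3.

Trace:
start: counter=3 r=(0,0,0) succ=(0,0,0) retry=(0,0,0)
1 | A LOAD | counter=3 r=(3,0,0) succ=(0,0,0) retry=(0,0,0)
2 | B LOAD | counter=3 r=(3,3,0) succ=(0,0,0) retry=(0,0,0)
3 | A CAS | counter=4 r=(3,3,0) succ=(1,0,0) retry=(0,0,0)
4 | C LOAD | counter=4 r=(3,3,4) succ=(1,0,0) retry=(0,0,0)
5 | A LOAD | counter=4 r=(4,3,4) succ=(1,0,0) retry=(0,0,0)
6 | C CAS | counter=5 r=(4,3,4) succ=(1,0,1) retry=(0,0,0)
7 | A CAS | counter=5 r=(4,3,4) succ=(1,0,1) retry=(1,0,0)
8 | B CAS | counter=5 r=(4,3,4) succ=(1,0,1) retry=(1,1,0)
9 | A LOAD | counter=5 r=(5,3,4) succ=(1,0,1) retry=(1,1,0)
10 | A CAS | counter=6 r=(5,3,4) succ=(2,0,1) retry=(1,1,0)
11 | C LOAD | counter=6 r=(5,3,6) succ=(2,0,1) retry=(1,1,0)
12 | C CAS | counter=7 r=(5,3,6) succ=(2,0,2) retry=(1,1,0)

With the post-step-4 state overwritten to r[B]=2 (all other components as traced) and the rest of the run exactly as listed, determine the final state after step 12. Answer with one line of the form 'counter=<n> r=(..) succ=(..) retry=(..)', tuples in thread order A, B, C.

counter=7 r=(5,2,6) succ=(2,0,2) retry=(1,1,0)

state after step 4 := counter=4 r=(3,2,4) succ=(1,0,0) retry=(0,0,0)
5 | A LOAD | counter=4 r=(4,2,4) succ=(1,0,0) retry=(0,0,0)
6 | C CAS | counter=5 r=(4,2,4) succ=(1,0,1) retry=(0,0,0)
7 | A CAS | counter=5 r=(4,2,4) succ=(1,0,1) retry=(1,0,0)
8 | B CAS | counter=5 r=(4,2,4) succ=(1,0,1) retry=(1,1,0)
9 | A LOAD | counter=5 r=(5,2,4) succ=(1,0,1) retry=(1,1,0)
10 | A CAS | counter=6 r=(5,2,4) succ=(2,0,1) retry=(1,1,0)
11 | C LOAD | counter=6 r=(5,2,6) succ=(2,0,1) retry=(1,1,0)
12 | C CAS | counter=7 r=(5,2,6) succ=(2,0,2) retry=(1,1,0)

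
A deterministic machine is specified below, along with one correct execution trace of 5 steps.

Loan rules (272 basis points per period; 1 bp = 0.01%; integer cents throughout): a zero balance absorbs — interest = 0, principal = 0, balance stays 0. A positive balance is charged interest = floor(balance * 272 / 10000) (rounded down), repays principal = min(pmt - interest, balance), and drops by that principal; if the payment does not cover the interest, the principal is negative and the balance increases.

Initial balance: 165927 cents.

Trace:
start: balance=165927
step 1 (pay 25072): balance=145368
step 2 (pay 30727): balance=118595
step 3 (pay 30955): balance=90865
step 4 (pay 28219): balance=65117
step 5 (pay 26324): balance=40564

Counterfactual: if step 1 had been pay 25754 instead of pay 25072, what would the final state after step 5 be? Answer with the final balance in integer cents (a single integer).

(re-executing from step 1 with the substitution; state before step 1: balance=165927)
step 1 (pay 25754): balance=144686
step 2 (pay 30727): balance=117894
step 3 (pay 30955): balance=90145
step 4 (pay 28219): balance=64377
step 5 (pay 26324): balance=39804

39804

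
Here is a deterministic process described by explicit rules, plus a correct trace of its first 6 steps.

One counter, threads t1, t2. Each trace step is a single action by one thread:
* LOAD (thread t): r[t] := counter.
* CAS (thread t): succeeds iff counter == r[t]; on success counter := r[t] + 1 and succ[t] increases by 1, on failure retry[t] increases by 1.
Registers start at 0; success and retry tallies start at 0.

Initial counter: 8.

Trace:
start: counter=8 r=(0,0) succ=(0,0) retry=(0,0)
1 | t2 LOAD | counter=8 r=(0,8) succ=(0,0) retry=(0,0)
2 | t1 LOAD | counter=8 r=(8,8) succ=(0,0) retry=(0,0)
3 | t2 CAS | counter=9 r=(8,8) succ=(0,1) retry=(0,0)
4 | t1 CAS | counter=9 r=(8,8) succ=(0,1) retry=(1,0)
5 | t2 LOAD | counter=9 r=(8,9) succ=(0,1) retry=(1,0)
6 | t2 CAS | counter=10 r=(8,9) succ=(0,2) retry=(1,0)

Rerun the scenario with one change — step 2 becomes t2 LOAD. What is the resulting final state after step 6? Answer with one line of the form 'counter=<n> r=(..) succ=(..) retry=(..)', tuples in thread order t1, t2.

(re-executing from step 2 with the substitution; state before step 2: counter=8 r=(0,8) succ=(0,0) retry=(0,0))
2 | t2 LOAD | counter=8 r=(0,8) succ=(0,0) retry=(0,0)
3 | t2 CAS | counter=9 r=(0,8) succ=(0,1) retry=(0,0)
4 | t1 CAS | counter=9 r=(0,8) succ=(0,1) retry=(1,0)
5 | t2 LOAD | counter=9 r=(0,9) succ=(0,1) retry=(1,0)
6 | t2 CAS | counter=10 r=(0,9) succ=(0,2) retry=(1,0)

counter=10 r=(0,9) succ=(0,2) retry=(1,0)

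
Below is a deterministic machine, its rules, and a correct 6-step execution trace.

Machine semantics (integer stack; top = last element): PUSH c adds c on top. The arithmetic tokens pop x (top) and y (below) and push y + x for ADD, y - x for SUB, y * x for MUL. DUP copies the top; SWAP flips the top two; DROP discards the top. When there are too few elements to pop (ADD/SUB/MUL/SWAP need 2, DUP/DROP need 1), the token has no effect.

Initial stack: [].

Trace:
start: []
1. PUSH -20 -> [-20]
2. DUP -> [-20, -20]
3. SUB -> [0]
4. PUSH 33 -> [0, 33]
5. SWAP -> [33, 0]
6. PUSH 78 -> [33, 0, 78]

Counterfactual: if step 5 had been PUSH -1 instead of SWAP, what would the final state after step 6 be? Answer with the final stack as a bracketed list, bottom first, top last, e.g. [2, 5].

[0, 33, -1, 78]

(re-executing from step 5 with the substitution; state before step 5: [0, 33])
5. PUSH -1 -> [0, 33, -1]
6. PUSH 78 -> [0, 33, -1, 78]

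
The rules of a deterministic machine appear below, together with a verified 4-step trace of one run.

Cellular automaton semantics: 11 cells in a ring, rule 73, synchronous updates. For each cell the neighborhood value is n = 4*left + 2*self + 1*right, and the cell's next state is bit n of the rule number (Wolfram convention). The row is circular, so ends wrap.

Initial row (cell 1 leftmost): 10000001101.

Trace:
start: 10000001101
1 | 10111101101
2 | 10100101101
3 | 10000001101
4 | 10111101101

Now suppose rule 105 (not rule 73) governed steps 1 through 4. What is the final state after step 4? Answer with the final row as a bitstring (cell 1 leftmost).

01000010101

(re-executing steps 1..4 under rule 105; state before step 1: 10000001101)
1 | 10111101111
2 | 11100111000
3 | 10100101010
4 | 01000010101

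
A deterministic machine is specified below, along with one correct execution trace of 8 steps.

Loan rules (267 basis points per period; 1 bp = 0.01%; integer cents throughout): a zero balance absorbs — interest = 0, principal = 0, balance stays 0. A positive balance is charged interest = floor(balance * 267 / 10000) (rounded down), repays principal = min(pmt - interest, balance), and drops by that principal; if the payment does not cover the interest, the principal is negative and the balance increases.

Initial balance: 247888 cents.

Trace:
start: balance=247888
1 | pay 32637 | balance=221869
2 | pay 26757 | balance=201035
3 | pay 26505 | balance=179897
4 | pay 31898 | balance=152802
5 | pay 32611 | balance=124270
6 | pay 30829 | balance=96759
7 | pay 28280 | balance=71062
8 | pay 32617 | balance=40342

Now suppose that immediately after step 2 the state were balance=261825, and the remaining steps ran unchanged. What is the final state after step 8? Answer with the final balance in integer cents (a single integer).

111542

state after step 2 := balance=261825
3 | pay 26505 | balance=242310
4 | pay 31898 | balance=216881
5 | pay 32611 | balance=190060
6 | pay 30829 | balance=164305
7 | pay 28280 | balance=140411
8 | pay 32617 | balance=111542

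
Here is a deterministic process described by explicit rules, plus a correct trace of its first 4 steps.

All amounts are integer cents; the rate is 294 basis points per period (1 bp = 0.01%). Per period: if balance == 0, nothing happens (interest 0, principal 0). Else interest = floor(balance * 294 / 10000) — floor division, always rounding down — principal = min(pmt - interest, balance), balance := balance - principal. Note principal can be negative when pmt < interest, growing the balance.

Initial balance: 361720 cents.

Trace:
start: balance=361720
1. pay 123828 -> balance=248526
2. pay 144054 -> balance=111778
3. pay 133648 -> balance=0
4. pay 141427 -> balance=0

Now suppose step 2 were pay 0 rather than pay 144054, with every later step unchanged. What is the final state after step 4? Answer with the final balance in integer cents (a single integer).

0

(re-executing from step 2 with the substitution; state before step 2: balance=248526)
2. pay 0 -> balance=255832
3. pay 133648 -> balance=129705
4. pay 141427 -> balance=0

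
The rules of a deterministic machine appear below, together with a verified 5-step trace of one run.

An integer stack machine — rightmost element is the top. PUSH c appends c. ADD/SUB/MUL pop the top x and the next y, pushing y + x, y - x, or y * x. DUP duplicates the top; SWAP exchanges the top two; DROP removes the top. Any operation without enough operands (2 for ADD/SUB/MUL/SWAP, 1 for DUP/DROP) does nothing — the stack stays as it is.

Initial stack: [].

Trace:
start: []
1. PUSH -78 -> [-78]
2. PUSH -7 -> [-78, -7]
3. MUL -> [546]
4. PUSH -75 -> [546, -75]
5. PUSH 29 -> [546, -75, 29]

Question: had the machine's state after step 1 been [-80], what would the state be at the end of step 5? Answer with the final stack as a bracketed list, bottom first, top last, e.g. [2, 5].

state after step 1 := [-80]
2. PUSH -7 -> [-80, -7]
3. MUL -> [560]
4. PUSH -75 -> [560, -75]
5. PUSH 29 -> [560, -75, 29]

[560, -75, 29]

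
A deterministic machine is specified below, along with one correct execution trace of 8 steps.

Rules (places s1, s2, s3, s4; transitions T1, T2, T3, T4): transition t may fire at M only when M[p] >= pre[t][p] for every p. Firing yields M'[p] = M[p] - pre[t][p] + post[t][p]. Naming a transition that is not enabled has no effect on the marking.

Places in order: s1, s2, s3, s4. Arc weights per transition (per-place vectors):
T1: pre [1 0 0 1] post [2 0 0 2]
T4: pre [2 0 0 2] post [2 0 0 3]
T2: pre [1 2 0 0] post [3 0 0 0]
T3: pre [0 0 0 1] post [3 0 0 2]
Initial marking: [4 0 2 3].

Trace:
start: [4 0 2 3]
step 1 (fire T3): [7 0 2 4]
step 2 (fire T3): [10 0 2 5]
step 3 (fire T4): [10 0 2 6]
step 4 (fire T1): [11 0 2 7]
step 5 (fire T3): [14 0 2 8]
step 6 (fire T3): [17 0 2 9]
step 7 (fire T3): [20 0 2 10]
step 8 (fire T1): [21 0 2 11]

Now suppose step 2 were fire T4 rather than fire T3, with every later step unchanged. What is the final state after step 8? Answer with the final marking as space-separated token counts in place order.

18 0 2 11

(re-executing from step 2 with the substitution; state before step 2: [7 0 2 4])
step 2 (fire T4): [7 0 2 5]
step 3 (fire T4): [7 0 2 6]
step 4 (fire T1): [8 0 2 7]
step 5 (fire T3): [11 0 2 8]
step 6 (fire T3): [14 0 2 9]
step 7 (fire T3): [17 0 2 10]
step 8 (fire T1): [18 0 2 11]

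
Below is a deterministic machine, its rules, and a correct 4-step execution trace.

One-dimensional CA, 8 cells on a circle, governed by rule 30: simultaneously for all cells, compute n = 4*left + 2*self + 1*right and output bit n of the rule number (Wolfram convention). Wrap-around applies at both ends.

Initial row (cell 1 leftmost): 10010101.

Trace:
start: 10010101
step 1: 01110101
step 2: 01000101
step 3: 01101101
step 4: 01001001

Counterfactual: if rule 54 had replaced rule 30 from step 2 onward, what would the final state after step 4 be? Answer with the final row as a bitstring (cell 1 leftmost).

11111000

(re-executing steps 2..4 under rule 54; state before step 2: 01110101)
step 2: 10001111
step 3: 01010000
step 4: 11111000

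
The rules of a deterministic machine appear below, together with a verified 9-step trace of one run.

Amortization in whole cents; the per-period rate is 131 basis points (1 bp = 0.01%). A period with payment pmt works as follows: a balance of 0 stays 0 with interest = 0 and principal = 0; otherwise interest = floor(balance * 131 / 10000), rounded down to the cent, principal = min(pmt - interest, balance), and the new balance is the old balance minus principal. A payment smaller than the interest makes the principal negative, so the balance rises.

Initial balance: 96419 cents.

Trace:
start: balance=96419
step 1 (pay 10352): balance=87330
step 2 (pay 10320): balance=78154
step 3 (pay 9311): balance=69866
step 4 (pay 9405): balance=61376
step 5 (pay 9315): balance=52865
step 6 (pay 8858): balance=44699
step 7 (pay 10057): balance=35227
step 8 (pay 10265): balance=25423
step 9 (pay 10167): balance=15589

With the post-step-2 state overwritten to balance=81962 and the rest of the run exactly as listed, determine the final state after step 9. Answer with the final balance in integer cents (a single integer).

state after step 2 := balance=81962
step 3 (pay 9311): balance=73724
step 4 (pay 9405): balance=65284
step 5 (pay 9315): balance=56824
step 6 (pay 8858): balance=48710
step 7 (pay 10057): balance=39291
step 8 (pay 10265): balance=29540
step 9 (pay 10167): balance=19759

19759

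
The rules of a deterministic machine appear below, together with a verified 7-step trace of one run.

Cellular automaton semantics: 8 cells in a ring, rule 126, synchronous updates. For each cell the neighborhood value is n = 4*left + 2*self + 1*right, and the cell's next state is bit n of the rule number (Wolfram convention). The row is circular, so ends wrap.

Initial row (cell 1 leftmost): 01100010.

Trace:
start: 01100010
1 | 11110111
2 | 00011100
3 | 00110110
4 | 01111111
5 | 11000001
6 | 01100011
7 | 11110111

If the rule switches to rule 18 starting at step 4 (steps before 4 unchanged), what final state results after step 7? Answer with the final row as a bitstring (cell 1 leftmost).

(re-executing steps 4..7 under rule 18; state before step 4: 00110110)
4 | 01000001
5 | 00100010
6 | 01010101
7 | 00000000

00000000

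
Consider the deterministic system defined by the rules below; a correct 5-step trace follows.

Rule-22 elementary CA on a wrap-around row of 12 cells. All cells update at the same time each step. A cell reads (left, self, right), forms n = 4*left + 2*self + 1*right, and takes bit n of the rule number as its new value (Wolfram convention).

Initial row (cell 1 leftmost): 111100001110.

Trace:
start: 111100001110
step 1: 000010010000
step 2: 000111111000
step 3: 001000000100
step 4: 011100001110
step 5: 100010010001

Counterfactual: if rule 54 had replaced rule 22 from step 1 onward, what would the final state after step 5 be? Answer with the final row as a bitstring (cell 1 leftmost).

(re-executing steps 1..5 under rule 54; state before step 1: 111100001110)
step 1: 000010010001
step 2: 100111111011
step 3: 011000000100
step 4: 100100001110
step 5: 111110010001

111110010001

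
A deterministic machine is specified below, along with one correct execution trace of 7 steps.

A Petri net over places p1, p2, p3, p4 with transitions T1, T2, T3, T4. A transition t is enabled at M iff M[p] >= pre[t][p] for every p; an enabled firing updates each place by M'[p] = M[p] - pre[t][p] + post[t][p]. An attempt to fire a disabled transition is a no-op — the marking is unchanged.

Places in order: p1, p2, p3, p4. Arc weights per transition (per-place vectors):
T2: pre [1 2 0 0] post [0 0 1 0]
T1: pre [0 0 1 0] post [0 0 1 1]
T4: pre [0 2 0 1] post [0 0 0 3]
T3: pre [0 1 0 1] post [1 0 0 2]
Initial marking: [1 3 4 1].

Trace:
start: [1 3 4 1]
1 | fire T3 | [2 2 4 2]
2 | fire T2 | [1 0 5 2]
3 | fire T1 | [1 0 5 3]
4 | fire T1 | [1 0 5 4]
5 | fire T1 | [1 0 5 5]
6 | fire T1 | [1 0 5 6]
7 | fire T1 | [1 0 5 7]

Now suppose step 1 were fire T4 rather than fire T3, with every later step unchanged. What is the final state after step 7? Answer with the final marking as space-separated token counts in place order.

1 1 4 8

(re-executing from step 1 with the substitution; state before step 1: [1 3 4 1])
1 | fire T4 | [1 1 4 3]
2 | fire T2 | [1 1 4 3]
3 | fire T1 | [1 1 4 4]
4 | fire T1 | [1 1 4 5]
5 | fire T1 | [1 1 4 6]
6 | fire T1 | [1 1 4 7]
7 | fire T1 | [1 1 4 8]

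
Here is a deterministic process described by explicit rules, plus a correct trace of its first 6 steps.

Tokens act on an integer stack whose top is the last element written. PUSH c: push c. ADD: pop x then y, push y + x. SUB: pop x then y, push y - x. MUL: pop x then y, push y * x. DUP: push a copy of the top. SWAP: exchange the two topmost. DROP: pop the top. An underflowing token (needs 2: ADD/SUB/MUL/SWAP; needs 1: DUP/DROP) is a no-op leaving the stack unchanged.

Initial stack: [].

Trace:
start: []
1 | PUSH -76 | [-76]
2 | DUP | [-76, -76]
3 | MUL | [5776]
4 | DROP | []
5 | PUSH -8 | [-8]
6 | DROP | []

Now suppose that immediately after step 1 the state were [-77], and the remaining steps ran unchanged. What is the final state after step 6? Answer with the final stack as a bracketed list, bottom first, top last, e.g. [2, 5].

state after step 1 := [-77]
2 | DUP | [-77, -77]
3 | MUL | [5929]
4 | DROP | []
5 | PUSH -8 | [-8]
6 | DROP | []

[]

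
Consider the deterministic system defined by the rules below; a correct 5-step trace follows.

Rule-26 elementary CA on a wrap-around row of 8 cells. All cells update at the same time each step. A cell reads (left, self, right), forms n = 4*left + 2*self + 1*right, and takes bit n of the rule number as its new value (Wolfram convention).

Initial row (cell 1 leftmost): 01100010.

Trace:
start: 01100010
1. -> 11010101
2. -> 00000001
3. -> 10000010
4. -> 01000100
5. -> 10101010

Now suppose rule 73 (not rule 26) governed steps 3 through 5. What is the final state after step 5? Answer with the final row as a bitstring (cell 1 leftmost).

(re-executing steps 3..5 under rule 73; state before step 3: 00000001)
3. -> 01111100
4. -> 01000101
5. -> 00010000

00010000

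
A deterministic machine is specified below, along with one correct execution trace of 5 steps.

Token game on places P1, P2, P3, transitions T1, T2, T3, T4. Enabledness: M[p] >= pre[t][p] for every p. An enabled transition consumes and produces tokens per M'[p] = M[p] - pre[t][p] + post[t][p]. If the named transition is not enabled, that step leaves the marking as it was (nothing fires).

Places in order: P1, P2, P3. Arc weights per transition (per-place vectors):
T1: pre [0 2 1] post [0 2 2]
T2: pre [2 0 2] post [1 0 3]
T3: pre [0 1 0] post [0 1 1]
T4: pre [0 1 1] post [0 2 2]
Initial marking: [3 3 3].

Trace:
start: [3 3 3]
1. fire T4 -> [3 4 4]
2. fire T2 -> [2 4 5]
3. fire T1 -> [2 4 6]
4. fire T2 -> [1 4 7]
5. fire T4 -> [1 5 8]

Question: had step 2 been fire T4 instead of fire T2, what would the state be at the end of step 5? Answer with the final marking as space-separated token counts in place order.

2 6 8

(re-executing from step 2 with the substitution; state before step 2: [3 4 4])
2. fire T4 -> [3 5 5]
3. fire T1 -> [3 5 6]
4. fire T2 -> [2 5 7]
5. fire T4 -> [2 6 8]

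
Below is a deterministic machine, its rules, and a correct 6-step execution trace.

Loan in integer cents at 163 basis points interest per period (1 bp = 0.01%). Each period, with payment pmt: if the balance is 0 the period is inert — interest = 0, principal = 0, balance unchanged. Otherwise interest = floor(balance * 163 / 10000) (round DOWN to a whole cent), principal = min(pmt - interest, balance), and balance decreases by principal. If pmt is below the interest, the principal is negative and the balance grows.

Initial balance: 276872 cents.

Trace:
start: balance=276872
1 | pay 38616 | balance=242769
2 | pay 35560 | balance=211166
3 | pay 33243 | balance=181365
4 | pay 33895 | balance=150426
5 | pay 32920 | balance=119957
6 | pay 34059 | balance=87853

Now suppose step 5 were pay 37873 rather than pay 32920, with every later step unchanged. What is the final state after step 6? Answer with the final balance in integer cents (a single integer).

(re-executing from step 5 with the substitution; state before step 5: balance=150426)
5 | pay 37873 | balance=115004
6 | pay 34059 | balance=82819

82819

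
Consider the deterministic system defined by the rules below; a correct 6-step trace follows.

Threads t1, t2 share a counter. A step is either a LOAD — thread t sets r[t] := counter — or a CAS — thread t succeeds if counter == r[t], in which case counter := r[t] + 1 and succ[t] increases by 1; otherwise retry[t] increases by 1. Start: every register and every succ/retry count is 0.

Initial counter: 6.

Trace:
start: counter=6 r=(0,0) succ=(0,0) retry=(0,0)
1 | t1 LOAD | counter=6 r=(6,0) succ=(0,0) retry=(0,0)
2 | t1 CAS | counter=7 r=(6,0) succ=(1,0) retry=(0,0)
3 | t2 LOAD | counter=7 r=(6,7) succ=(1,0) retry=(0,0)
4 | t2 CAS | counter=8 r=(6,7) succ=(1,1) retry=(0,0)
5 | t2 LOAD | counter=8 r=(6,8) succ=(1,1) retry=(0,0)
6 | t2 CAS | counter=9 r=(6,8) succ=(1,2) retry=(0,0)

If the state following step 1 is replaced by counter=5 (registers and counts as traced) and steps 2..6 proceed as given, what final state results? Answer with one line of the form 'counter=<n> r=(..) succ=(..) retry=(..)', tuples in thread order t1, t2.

counter=7 r=(6,6) succ=(0,2) retry=(1,0)

state after step 1 := counter=5 r=(6,0) succ=(0,0) retry=(0,0)
2 | t1 CAS | counter=5 r=(6,0) succ=(0,0) retry=(1,0)
3 | t2 LOAD | counter=5 r=(6,5) succ=(0,0) retry=(1,0)
4 | t2 CAS | counter=6 r=(6,5) succ=(0,1) retry=(1,0)
5 | t2 LOAD | counter=6 r=(6,6) succ=(0,1) retry=(1,0)
6 | t2 CAS | counter=7 r=(6,6) succ=(0,2) retry=(1,0)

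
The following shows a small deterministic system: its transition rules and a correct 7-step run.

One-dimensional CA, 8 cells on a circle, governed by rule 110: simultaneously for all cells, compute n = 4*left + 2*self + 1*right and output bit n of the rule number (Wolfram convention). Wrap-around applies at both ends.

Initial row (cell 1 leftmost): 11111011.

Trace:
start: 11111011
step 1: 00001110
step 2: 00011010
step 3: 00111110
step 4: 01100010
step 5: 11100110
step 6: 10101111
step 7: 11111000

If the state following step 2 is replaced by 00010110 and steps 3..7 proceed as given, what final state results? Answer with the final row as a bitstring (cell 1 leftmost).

11111000

state after step 2 := 00010110
step 3: 00111110
step 4: 01100010
step 5: 11100110
step 6: 10101111
step 7: 11111000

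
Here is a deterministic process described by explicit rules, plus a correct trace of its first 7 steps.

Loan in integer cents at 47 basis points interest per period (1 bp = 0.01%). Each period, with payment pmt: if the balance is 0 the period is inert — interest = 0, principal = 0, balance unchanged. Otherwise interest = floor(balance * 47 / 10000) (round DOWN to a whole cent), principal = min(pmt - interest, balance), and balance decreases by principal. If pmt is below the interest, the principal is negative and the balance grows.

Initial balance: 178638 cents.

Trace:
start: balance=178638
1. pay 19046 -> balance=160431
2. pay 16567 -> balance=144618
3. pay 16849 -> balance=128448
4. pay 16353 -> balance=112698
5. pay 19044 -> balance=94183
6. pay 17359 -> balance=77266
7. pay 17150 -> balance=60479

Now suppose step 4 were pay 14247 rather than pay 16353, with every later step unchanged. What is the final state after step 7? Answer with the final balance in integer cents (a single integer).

62615

(re-executing from step 4 with the substitution; state before step 4: balance=128448)
4. pay 14247 -> balance=114804
5. pay 19044 -> balance=96299
6. pay 17359 -> balance=79392
7. pay 17150 -> balance=62615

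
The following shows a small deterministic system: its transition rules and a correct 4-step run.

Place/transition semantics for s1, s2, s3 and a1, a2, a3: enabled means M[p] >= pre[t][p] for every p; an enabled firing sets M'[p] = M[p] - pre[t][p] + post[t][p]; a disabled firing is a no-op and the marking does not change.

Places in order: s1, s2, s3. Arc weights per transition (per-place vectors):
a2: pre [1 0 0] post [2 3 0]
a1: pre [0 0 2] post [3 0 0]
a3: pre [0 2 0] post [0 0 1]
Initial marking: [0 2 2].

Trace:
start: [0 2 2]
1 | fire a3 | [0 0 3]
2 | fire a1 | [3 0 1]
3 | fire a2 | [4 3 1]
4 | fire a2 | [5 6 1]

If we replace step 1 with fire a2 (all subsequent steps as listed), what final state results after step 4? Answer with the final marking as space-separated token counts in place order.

(re-executing from step 1 with the substitution; state before step 1: [0 2 2])
1 | fire a2 | [0 2 2]
2 | fire a1 | [3 2 0]
3 | fire a2 | [4 5 0]
4 | fire a2 | [5 8 0]

5 8 0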